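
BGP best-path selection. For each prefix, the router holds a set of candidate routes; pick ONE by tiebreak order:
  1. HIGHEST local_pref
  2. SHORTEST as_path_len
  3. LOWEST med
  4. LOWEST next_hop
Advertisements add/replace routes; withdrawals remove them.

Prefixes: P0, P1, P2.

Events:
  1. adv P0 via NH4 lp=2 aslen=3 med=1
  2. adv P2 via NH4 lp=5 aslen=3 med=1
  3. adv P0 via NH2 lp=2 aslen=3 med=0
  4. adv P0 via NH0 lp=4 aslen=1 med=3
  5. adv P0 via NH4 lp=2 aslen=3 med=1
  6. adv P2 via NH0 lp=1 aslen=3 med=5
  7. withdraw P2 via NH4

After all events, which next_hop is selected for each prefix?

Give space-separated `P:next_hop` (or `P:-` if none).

Answer: P0:NH0 P1:- P2:NH0

Derivation:
Op 1: best P0=NH4 P1=- P2=-
Op 2: best P0=NH4 P1=- P2=NH4
Op 3: best P0=NH2 P1=- P2=NH4
Op 4: best P0=NH0 P1=- P2=NH4
Op 5: best P0=NH0 P1=- P2=NH4
Op 6: best P0=NH0 P1=- P2=NH4
Op 7: best P0=NH0 P1=- P2=NH0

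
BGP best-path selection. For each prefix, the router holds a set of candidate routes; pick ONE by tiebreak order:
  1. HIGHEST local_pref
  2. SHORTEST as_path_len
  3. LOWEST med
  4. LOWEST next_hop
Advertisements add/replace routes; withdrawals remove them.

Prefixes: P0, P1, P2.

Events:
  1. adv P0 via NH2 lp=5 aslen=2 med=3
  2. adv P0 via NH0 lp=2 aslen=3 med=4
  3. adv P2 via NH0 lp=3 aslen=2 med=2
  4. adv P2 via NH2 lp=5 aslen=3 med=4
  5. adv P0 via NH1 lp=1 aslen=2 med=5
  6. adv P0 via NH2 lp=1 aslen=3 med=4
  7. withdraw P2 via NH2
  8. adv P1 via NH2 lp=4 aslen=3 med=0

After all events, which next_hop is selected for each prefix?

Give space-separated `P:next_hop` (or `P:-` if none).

Answer: P0:NH0 P1:NH2 P2:NH0

Derivation:
Op 1: best P0=NH2 P1=- P2=-
Op 2: best P0=NH2 P1=- P2=-
Op 3: best P0=NH2 P1=- P2=NH0
Op 4: best P0=NH2 P1=- P2=NH2
Op 5: best P0=NH2 P1=- P2=NH2
Op 6: best P0=NH0 P1=- P2=NH2
Op 7: best P0=NH0 P1=- P2=NH0
Op 8: best P0=NH0 P1=NH2 P2=NH0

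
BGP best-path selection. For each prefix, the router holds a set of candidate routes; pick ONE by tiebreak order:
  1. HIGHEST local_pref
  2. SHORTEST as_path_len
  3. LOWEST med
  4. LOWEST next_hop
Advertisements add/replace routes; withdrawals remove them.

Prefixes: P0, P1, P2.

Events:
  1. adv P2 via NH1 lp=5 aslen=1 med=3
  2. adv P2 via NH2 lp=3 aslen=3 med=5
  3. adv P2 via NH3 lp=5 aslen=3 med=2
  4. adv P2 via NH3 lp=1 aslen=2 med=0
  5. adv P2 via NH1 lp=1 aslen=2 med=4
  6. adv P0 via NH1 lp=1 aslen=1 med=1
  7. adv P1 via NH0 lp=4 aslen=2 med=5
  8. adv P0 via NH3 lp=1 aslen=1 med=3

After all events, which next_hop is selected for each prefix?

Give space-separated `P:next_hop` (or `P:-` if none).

Op 1: best P0=- P1=- P2=NH1
Op 2: best P0=- P1=- P2=NH1
Op 3: best P0=- P1=- P2=NH1
Op 4: best P0=- P1=- P2=NH1
Op 5: best P0=- P1=- P2=NH2
Op 6: best P0=NH1 P1=- P2=NH2
Op 7: best P0=NH1 P1=NH0 P2=NH2
Op 8: best P0=NH1 P1=NH0 P2=NH2

Answer: P0:NH1 P1:NH0 P2:NH2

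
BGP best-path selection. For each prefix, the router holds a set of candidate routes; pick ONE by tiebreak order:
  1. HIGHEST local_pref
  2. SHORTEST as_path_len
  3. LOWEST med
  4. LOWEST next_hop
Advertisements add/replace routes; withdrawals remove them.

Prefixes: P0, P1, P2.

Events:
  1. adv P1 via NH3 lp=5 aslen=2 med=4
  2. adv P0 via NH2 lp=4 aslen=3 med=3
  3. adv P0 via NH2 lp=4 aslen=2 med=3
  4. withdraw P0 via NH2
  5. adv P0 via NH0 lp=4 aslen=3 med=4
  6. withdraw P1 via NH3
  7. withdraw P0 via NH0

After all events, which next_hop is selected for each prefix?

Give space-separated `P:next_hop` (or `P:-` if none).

Op 1: best P0=- P1=NH3 P2=-
Op 2: best P0=NH2 P1=NH3 P2=-
Op 3: best P0=NH2 P1=NH3 P2=-
Op 4: best P0=- P1=NH3 P2=-
Op 5: best P0=NH0 P1=NH3 P2=-
Op 6: best P0=NH0 P1=- P2=-
Op 7: best P0=- P1=- P2=-

Answer: P0:- P1:- P2:-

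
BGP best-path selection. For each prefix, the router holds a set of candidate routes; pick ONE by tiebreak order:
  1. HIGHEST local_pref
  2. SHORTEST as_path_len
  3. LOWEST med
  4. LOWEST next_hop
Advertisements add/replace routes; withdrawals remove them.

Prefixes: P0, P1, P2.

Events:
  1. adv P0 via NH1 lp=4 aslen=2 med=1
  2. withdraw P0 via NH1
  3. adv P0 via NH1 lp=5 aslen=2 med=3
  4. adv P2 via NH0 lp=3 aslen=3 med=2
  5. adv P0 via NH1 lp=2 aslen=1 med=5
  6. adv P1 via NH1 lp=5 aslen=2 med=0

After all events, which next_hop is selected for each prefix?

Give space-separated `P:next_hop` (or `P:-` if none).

Answer: P0:NH1 P1:NH1 P2:NH0

Derivation:
Op 1: best P0=NH1 P1=- P2=-
Op 2: best P0=- P1=- P2=-
Op 3: best P0=NH1 P1=- P2=-
Op 4: best P0=NH1 P1=- P2=NH0
Op 5: best P0=NH1 P1=- P2=NH0
Op 6: best P0=NH1 P1=NH1 P2=NH0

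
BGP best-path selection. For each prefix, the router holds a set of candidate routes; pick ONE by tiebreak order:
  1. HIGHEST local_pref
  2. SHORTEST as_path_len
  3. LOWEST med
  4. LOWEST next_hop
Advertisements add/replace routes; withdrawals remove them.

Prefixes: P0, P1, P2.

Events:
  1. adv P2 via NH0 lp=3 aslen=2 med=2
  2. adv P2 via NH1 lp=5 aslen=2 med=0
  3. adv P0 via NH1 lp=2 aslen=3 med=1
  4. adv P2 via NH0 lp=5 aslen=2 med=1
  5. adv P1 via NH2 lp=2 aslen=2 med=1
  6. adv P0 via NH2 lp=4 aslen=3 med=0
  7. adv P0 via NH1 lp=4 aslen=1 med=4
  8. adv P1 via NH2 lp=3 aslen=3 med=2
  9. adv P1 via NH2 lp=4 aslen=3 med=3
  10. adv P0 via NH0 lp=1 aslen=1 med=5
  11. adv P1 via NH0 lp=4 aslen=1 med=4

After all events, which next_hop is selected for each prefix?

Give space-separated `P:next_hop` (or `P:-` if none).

Answer: P0:NH1 P1:NH0 P2:NH1

Derivation:
Op 1: best P0=- P1=- P2=NH0
Op 2: best P0=- P1=- P2=NH1
Op 3: best P0=NH1 P1=- P2=NH1
Op 4: best P0=NH1 P1=- P2=NH1
Op 5: best P0=NH1 P1=NH2 P2=NH1
Op 6: best P0=NH2 P1=NH2 P2=NH1
Op 7: best P0=NH1 P1=NH2 P2=NH1
Op 8: best P0=NH1 P1=NH2 P2=NH1
Op 9: best P0=NH1 P1=NH2 P2=NH1
Op 10: best P0=NH1 P1=NH2 P2=NH1
Op 11: best P0=NH1 P1=NH0 P2=NH1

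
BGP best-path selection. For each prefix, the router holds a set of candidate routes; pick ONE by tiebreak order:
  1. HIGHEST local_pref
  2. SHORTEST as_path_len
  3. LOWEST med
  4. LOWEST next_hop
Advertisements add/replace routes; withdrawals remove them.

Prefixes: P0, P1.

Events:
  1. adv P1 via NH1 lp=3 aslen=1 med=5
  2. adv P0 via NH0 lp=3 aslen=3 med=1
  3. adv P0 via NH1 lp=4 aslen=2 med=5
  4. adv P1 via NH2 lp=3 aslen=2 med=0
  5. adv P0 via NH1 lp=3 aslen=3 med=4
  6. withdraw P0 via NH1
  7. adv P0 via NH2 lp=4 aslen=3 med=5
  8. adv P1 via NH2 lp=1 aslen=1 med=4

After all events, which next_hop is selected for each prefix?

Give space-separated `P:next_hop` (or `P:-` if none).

Op 1: best P0=- P1=NH1
Op 2: best P0=NH0 P1=NH1
Op 3: best P0=NH1 P1=NH1
Op 4: best P0=NH1 P1=NH1
Op 5: best P0=NH0 P1=NH1
Op 6: best P0=NH0 P1=NH1
Op 7: best P0=NH2 P1=NH1
Op 8: best P0=NH2 P1=NH1

Answer: P0:NH2 P1:NH1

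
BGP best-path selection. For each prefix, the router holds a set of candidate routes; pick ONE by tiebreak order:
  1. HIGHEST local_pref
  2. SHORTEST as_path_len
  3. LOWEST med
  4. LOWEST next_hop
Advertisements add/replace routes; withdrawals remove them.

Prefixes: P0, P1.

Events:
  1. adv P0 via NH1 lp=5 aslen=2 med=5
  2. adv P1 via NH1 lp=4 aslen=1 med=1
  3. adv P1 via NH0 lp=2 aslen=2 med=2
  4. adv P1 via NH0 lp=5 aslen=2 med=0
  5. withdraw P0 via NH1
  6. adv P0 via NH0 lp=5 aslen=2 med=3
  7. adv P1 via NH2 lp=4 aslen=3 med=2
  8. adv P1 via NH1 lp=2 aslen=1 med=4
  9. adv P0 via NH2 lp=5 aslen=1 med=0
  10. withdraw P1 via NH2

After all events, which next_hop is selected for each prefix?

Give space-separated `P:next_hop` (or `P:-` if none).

Answer: P0:NH2 P1:NH0

Derivation:
Op 1: best P0=NH1 P1=-
Op 2: best P0=NH1 P1=NH1
Op 3: best P0=NH1 P1=NH1
Op 4: best P0=NH1 P1=NH0
Op 5: best P0=- P1=NH0
Op 6: best P0=NH0 P1=NH0
Op 7: best P0=NH0 P1=NH0
Op 8: best P0=NH0 P1=NH0
Op 9: best P0=NH2 P1=NH0
Op 10: best P0=NH2 P1=NH0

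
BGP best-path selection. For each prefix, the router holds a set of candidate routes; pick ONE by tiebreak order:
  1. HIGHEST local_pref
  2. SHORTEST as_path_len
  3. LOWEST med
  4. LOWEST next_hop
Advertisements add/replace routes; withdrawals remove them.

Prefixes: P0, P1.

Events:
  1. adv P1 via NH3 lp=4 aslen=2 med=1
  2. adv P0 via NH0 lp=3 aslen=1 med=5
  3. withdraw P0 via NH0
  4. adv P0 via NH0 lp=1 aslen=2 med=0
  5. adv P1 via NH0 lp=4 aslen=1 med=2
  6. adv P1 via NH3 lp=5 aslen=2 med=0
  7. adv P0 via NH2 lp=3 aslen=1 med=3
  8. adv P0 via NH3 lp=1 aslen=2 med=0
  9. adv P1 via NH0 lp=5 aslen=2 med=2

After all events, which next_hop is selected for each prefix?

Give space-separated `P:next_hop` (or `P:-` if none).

Answer: P0:NH2 P1:NH3

Derivation:
Op 1: best P0=- P1=NH3
Op 2: best P0=NH0 P1=NH3
Op 3: best P0=- P1=NH3
Op 4: best P0=NH0 P1=NH3
Op 5: best P0=NH0 P1=NH0
Op 6: best P0=NH0 P1=NH3
Op 7: best P0=NH2 P1=NH3
Op 8: best P0=NH2 P1=NH3
Op 9: best P0=NH2 P1=NH3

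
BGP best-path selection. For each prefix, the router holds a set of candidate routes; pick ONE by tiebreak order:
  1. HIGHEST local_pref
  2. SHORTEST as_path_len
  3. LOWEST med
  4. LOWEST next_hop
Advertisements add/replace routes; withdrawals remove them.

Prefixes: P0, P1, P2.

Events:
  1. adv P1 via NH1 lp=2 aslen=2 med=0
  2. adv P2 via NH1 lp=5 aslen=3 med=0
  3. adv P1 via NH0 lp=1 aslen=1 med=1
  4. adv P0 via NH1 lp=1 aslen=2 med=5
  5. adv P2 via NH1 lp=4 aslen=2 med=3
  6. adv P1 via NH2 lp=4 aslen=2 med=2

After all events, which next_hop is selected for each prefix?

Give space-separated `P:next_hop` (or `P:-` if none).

Answer: P0:NH1 P1:NH2 P2:NH1

Derivation:
Op 1: best P0=- P1=NH1 P2=-
Op 2: best P0=- P1=NH1 P2=NH1
Op 3: best P0=- P1=NH1 P2=NH1
Op 4: best P0=NH1 P1=NH1 P2=NH1
Op 5: best P0=NH1 P1=NH1 P2=NH1
Op 6: best P0=NH1 P1=NH2 P2=NH1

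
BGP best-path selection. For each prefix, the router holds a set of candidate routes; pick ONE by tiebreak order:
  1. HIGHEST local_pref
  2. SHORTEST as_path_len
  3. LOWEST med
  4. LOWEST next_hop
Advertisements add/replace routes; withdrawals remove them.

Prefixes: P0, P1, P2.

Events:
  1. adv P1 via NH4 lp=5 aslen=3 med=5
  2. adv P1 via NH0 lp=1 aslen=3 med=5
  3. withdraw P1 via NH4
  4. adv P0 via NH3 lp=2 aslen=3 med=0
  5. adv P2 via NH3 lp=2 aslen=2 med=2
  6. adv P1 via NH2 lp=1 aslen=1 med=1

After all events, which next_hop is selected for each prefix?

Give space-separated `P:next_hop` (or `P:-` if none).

Answer: P0:NH3 P1:NH2 P2:NH3

Derivation:
Op 1: best P0=- P1=NH4 P2=-
Op 2: best P0=- P1=NH4 P2=-
Op 3: best P0=- P1=NH0 P2=-
Op 4: best P0=NH3 P1=NH0 P2=-
Op 5: best P0=NH3 P1=NH0 P2=NH3
Op 6: best P0=NH3 P1=NH2 P2=NH3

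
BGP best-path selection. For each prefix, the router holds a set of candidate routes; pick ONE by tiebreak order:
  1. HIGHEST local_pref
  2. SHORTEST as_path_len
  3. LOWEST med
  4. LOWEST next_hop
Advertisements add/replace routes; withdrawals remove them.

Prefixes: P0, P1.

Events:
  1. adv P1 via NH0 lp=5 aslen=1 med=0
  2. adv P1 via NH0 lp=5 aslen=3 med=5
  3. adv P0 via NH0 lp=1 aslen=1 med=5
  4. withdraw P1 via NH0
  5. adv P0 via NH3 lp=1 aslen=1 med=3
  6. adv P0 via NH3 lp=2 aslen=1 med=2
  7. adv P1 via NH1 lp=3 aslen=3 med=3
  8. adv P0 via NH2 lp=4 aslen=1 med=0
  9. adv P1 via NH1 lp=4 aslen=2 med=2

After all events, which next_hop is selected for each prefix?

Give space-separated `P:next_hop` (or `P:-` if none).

Op 1: best P0=- P1=NH0
Op 2: best P0=- P1=NH0
Op 3: best P0=NH0 P1=NH0
Op 4: best P0=NH0 P1=-
Op 5: best P0=NH3 P1=-
Op 6: best P0=NH3 P1=-
Op 7: best P0=NH3 P1=NH1
Op 8: best P0=NH2 P1=NH1
Op 9: best P0=NH2 P1=NH1

Answer: P0:NH2 P1:NH1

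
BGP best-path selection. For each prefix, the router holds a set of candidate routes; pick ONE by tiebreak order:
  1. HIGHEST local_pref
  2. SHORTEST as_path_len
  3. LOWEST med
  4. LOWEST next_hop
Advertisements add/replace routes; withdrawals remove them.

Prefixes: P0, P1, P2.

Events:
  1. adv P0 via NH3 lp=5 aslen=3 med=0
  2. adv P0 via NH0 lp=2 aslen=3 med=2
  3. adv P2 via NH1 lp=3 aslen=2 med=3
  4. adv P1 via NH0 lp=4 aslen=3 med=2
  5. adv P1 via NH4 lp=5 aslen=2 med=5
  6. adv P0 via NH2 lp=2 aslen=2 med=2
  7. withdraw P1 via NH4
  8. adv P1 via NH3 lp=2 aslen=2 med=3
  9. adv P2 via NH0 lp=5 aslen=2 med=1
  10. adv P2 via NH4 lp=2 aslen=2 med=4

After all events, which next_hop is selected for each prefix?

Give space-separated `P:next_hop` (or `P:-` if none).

Op 1: best P0=NH3 P1=- P2=-
Op 2: best P0=NH3 P1=- P2=-
Op 3: best P0=NH3 P1=- P2=NH1
Op 4: best P0=NH3 P1=NH0 P2=NH1
Op 5: best P0=NH3 P1=NH4 P2=NH1
Op 6: best P0=NH3 P1=NH4 P2=NH1
Op 7: best P0=NH3 P1=NH0 P2=NH1
Op 8: best P0=NH3 P1=NH0 P2=NH1
Op 9: best P0=NH3 P1=NH0 P2=NH0
Op 10: best P0=NH3 P1=NH0 P2=NH0

Answer: P0:NH3 P1:NH0 P2:NH0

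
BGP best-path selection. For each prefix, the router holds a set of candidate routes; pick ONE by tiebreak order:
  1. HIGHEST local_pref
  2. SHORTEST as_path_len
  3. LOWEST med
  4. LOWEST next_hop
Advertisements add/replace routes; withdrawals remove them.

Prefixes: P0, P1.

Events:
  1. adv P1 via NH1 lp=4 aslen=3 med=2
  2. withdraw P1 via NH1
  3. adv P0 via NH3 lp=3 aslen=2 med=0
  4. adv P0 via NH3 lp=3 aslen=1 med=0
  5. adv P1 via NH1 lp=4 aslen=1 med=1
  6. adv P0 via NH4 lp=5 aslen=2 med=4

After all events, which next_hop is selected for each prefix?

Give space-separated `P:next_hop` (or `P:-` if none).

Op 1: best P0=- P1=NH1
Op 2: best P0=- P1=-
Op 3: best P0=NH3 P1=-
Op 4: best P0=NH3 P1=-
Op 5: best P0=NH3 P1=NH1
Op 6: best P0=NH4 P1=NH1

Answer: P0:NH4 P1:NH1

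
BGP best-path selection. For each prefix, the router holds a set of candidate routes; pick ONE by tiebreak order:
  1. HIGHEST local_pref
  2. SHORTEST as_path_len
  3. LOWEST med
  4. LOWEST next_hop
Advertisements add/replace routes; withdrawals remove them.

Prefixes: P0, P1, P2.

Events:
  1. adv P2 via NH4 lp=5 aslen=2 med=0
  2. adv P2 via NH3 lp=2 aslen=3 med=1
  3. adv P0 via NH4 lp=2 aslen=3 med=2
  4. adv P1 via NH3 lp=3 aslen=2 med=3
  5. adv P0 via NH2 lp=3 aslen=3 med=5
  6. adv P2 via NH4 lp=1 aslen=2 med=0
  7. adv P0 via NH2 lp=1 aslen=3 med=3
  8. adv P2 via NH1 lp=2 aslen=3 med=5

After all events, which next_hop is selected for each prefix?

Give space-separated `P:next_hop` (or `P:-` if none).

Op 1: best P0=- P1=- P2=NH4
Op 2: best P0=- P1=- P2=NH4
Op 3: best P0=NH4 P1=- P2=NH4
Op 4: best P0=NH4 P1=NH3 P2=NH4
Op 5: best P0=NH2 P1=NH3 P2=NH4
Op 6: best P0=NH2 P1=NH3 P2=NH3
Op 7: best P0=NH4 P1=NH3 P2=NH3
Op 8: best P0=NH4 P1=NH3 P2=NH3

Answer: P0:NH4 P1:NH3 P2:NH3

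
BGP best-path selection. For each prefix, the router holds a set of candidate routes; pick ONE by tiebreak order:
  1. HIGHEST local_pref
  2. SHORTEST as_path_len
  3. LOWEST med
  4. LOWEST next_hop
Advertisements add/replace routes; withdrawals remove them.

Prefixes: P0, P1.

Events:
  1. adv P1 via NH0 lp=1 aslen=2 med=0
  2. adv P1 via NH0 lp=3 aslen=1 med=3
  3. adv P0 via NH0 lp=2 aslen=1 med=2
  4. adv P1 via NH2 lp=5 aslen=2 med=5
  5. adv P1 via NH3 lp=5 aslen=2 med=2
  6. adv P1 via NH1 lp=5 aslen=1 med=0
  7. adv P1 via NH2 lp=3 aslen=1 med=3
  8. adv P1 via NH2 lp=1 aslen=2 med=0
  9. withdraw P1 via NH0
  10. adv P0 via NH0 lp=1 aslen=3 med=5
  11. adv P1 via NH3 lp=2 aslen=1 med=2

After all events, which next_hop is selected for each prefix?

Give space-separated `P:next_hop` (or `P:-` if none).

Answer: P0:NH0 P1:NH1

Derivation:
Op 1: best P0=- P1=NH0
Op 2: best P0=- P1=NH0
Op 3: best P0=NH0 P1=NH0
Op 4: best P0=NH0 P1=NH2
Op 5: best P0=NH0 P1=NH3
Op 6: best P0=NH0 P1=NH1
Op 7: best P0=NH0 P1=NH1
Op 8: best P0=NH0 P1=NH1
Op 9: best P0=NH0 P1=NH1
Op 10: best P0=NH0 P1=NH1
Op 11: best P0=NH0 P1=NH1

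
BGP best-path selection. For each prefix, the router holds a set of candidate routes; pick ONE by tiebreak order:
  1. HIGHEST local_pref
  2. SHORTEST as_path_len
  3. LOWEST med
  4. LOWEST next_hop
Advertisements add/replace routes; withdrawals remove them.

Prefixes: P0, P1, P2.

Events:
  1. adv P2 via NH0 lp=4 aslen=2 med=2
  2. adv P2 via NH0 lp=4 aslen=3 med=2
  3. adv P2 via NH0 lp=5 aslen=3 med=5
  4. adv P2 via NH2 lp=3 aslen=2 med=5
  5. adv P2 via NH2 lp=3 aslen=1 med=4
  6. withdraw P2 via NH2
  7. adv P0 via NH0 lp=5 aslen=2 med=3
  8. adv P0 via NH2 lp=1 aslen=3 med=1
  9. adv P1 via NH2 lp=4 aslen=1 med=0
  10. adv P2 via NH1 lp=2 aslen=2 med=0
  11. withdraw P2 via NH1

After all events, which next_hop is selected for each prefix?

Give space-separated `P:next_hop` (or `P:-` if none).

Answer: P0:NH0 P1:NH2 P2:NH0

Derivation:
Op 1: best P0=- P1=- P2=NH0
Op 2: best P0=- P1=- P2=NH0
Op 3: best P0=- P1=- P2=NH0
Op 4: best P0=- P1=- P2=NH0
Op 5: best P0=- P1=- P2=NH0
Op 6: best P0=- P1=- P2=NH0
Op 7: best P0=NH0 P1=- P2=NH0
Op 8: best P0=NH0 P1=- P2=NH0
Op 9: best P0=NH0 P1=NH2 P2=NH0
Op 10: best P0=NH0 P1=NH2 P2=NH0
Op 11: best P0=NH0 P1=NH2 P2=NH0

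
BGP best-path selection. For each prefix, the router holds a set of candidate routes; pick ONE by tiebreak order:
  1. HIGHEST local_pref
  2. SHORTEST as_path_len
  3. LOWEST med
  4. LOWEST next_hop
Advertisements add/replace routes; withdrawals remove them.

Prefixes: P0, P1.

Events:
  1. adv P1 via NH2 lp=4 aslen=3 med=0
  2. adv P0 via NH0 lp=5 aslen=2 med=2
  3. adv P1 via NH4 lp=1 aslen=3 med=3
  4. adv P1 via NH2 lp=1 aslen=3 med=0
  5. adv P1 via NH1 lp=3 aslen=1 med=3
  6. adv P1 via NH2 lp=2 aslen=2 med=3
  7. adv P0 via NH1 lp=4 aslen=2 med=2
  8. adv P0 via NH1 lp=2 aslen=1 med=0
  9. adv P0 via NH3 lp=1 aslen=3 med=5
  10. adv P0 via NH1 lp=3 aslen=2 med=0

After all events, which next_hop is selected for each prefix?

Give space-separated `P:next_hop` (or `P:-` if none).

Op 1: best P0=- P1=NH2
Op 2: best P0=NH0 P1=NH2
Op 3: best P0=NH0 P1=NH2
Op 4: best P0=NH0 P1=NH2
Op 5: best P0=NH0 P1=NH1
Op 6: best P0=NH0 P1=NH1
Op 7: best P0=NH0 P1=NH1
Op 8: best P0=NH0 P1=NH1
Op 9: best P0=NH0 P1=NH1
Op 10: best P0=NH0 P1=NH1

Answer: P0:NH0 P1:NH1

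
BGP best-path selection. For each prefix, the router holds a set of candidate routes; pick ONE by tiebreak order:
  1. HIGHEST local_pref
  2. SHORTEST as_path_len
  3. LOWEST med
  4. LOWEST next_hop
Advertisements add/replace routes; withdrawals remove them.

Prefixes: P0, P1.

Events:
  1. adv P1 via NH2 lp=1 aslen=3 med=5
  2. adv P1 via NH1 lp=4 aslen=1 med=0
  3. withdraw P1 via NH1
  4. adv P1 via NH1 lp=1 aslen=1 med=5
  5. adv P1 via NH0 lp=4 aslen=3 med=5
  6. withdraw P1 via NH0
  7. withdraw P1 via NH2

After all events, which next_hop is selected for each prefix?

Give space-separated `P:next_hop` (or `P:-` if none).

Answer: P0:- P1:NH1

Derivation:
Op 1: best P0=- P1=NH2
Op 2: best P0=- P1=NH1
Op 3: best P0=- P1=NH2
Op 4: best P0=- P1=NH1
Op 5: best P0=- P1=NH0
Op 6: best P0=- P1=NH1
Op 7: best P0=- P1=NH1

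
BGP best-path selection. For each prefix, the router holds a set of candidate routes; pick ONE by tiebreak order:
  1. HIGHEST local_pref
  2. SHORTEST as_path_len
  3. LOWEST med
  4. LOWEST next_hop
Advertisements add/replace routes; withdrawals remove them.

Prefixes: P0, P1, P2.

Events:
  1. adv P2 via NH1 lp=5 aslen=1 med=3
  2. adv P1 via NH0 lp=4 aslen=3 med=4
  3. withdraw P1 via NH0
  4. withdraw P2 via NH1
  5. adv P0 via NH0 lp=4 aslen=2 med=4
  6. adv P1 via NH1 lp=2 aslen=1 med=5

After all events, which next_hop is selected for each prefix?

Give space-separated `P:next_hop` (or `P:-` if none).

Answer: P0:NH0 P1:NH1 P2:-

Derivation:
Op 1: best P0=- P1=- P2=NH1
Op 2: best P0=- P1=NH0 P2=NH1
Op 3: best P0=- P1=- P2=NH1
Op 4: best P0=- P1=- P2=-
Op 5: best P0=NH0 P1=- P2=-
Op 6: best P0=NH0 P1=NH1 P2=-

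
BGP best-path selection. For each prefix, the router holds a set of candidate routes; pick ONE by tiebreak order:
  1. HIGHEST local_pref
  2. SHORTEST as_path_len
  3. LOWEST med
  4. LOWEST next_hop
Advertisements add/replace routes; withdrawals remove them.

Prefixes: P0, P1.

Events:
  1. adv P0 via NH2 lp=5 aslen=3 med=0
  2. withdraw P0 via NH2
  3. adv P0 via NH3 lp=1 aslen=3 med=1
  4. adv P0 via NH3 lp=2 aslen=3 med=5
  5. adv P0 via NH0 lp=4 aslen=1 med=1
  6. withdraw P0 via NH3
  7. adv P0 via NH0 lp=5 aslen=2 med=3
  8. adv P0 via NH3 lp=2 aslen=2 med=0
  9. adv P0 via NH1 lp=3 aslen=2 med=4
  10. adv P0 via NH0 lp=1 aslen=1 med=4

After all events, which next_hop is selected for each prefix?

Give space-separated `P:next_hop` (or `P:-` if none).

Answer: P0:NH1 P1:-

Derivation:
Op 1: best P0=NH2 P1=-
Op 2: best P0=- P1=-
Op 3: best P0=NH3 P1=-
Op 4: best P0=NH3 P1=-
Op 5: best P0=NH0 P1=-
Op 6: best P0=NH0 P1=-
Op 7: best P0=NH0 P1=-
Op 8: best P0=NH0 P1=-
Op 9: best P0=NH0 P1=-
Op 10: best P0=NH1 P1=-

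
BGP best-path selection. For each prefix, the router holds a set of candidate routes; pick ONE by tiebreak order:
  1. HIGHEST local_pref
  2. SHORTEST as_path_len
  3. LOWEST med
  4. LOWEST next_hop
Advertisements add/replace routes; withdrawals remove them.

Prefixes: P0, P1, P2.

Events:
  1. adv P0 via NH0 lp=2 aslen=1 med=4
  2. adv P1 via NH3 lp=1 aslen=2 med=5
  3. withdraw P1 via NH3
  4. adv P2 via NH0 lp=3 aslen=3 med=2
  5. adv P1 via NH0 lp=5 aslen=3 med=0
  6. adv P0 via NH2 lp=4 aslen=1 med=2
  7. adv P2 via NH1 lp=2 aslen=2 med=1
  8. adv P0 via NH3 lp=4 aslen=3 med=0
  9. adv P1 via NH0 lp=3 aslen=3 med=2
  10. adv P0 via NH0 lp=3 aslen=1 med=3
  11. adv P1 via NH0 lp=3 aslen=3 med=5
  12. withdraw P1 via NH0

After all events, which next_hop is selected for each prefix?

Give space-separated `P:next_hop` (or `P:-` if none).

Answer: P0:NH2 P1:- P2:NH0

Derivation:
Op 1: best P0=NH0 P1=- P2=-
Op 2: best P0=NH0 P1=NH3 P2=-
Op 3: best P0=NH0 P1=- P2=-
Op 4: best P0=NH0 P1=- P2=NH0
Op 5: best P0=NH0 P1=NH0 P2=NH0
Op 6: best P0=NH2 P1=NH0 P2=NH0
Op 7: best P0=NH2 P1=NH0 P2=NH0
Op 8: best P0=NH2 P1=NH0 P2=NH0
Op 9: best P0=NH2 P1=NH0 P2=NH0
Op 10: best P0=NH2 P1=NH0 P2=NH0
Op 11: best P0=NH2 P1=NH0 P2=NH0
Op 12: best P0=NH2 P1=- P2=NH0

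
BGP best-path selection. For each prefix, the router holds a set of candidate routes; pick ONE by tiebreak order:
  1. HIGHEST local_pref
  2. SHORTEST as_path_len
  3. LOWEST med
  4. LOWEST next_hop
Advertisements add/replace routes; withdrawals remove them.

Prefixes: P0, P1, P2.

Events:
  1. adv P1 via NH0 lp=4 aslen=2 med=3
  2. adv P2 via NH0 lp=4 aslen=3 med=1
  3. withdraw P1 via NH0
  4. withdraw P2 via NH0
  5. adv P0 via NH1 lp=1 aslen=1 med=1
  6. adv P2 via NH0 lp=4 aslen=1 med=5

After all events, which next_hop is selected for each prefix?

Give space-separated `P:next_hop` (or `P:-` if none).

Answer: P0:NH1 P1:- P2:NH0

Derivation:
Op 1: best P0=- P1=NH0 P2=-
Op 2: best P0=- P1=NH0 P2=NH0
Op 3: best P0=- P1=- P2=NH0
Op 4: best P0=- P1=- P2=-
Op 5: best P0=NH1 P1=- P2=-
Op 6: best P0=NH1 P1=- P2=NH0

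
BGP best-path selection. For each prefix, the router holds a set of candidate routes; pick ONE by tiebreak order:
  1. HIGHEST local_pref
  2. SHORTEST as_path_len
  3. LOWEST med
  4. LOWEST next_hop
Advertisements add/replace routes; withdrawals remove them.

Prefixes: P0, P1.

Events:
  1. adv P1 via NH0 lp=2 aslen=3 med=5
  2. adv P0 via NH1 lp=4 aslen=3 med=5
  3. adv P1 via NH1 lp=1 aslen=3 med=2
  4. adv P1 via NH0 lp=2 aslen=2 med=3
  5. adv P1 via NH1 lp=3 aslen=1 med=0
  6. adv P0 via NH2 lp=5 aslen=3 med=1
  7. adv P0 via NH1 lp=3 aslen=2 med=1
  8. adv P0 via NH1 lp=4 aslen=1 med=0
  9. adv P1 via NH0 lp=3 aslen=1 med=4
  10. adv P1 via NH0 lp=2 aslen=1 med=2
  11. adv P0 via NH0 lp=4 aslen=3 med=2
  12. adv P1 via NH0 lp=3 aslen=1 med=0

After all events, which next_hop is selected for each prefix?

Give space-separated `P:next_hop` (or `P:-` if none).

Op 1: best P0=- P1=NH0
Op 2: best P0=NH1 P1=NH0
Op 3: best P0=NH1 P1=NH0
Op 4: best P0=NH1 P1=NH0
Op 5: best P0=NH1 P1=NH1
Op 6: best P0=NH2 P1=NH1
Op 7: best P0=NH2 P1=NH1
Op 8: best P0=NH2 P1=NH1
Op 9: best P0=NH2 P1=NH1
Op 10: best P0=NH2 P1=NH1
Op 11: best P0=NH2 P1=NH1
Op 12: best P0=NH2 P1=NH0

Answer: P0:NH2 P1:NH0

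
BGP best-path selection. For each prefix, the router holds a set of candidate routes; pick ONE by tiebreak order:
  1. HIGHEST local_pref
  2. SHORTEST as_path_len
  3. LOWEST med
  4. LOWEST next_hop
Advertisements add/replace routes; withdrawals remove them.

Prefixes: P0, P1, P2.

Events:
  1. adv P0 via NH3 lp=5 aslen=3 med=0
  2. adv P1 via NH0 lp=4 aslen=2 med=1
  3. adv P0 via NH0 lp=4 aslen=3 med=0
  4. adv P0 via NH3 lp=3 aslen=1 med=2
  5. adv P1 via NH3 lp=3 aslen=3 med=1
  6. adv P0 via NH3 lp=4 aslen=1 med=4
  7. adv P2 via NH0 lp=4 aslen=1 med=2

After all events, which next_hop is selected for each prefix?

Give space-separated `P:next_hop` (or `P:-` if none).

Answer: P0:NH3 P1:NH0 P2:NH0

Derivation:
Op 1: best P0=NH3 P1=- P2=-
Op 2: best P0=NH3 P1=NH0 P2=-
Op 3: best P0=NH3 P1=NH0 P2=-
Op 4: best P0=NH0 P1=NH0 P2=-
Op 5: best P0=NH0 P1=NH0 P2=-
Op 6: best P0=NH3 P1=NH0 P2=-
Op 7: best P0=NH3 P1=NH0 P2=NH0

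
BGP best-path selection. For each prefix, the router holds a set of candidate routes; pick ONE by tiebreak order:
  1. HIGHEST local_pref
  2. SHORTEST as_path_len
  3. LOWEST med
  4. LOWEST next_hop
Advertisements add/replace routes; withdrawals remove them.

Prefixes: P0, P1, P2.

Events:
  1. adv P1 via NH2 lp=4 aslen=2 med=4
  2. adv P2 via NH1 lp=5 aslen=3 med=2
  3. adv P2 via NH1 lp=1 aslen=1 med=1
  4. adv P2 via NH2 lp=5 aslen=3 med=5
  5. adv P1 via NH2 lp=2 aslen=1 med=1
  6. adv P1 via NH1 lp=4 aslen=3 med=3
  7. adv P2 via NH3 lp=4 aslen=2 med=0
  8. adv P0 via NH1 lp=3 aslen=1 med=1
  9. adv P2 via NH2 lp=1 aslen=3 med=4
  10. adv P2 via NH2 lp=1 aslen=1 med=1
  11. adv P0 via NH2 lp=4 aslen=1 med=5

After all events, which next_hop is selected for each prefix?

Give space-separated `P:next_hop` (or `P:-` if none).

Op 1: best P0=- P1=NH2 P2=-
Op 2: best P0=- P1=NH2 P2=NH1
Op 3: best P0=- P1=NH2 P2=NH1
Op 4: best P0=- P1=NH2 P2=NH2
Op 5: best P0=- P1=NH2 P2=NH2
Op 6: best P0=- P1=NH1 P2=NH2
Op 7: best P0=- P1=NH1 P2=NH2
Op 8: best P0=NH1 P1=NH1 P2=NH2
Op 9: best P0=NH1 P1=NH1 P2=NH3
Op 10: best P0=NH1 P1=NH1 P2=NH3
Op 11: best P0=NH2 P1=NH1 P2=NH3

Answer: P0:NH2 P1:NH1 P2:NH3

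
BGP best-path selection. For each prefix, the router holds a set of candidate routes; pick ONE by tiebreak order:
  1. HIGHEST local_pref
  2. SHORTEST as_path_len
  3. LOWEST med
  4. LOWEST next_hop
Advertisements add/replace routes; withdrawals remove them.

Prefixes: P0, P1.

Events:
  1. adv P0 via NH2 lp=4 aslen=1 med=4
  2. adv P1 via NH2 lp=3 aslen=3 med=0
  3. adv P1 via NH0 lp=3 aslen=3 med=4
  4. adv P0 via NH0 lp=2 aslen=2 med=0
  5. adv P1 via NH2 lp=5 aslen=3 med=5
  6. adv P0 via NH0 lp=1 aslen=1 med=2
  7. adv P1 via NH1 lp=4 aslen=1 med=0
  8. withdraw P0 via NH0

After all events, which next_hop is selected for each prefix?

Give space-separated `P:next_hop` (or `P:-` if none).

Op 1: best P0=NH2 P1=-
Op 2: best P0=NH2 P1=NH2
Op 3: best P0=NH2 P1=NH2
Op 4: best P0=NH2 P1=NH2
Op 5: best P0=NH2 P1=NH2
Op 6: best P0=NH2 P1=NH2
Op 7: best P0=NH2 P1=NH2
Op 8: best P0=NH2 P1=NH2

Answer: P0:NH2 P1:NH2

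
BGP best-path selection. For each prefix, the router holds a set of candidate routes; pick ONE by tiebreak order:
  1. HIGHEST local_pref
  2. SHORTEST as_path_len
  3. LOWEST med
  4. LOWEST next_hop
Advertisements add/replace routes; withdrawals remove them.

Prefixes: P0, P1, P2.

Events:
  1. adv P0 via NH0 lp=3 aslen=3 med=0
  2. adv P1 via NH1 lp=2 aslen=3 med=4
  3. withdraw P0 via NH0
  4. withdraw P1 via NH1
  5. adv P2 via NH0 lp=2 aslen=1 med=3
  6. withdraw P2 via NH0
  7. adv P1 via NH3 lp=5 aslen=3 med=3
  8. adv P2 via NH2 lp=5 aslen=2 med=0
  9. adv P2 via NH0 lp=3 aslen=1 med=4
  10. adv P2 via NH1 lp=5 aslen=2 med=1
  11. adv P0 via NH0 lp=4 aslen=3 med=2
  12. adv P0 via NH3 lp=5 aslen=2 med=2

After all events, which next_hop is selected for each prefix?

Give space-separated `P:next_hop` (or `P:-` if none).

Op 1: best P0=NH0 P1=- P2=-
Op 2: best P0=NH0 P1=NH1 P2=-
Op 3: best P0=- P1=NH1 P2=-
Op 4: best P0=- P1=- P2=-
Op 5: best P0=- P1=- P2=NH0
Op 6: best P0=- P1=- P2=-
Op 7: best P0=- P1=NH3 P2=-
Op 8: best P0=- P1=NH3 P2=NH2
Op 9: best P0=- P1=NH3 P2=NH2
Op 10: best P0=- P1=NH3 P2=NH2
Op 11: best P0=NH0 P1=NH3 P2=NH2
Op 12: best P0=NH3 P1=NH3 P2=NH2

Answer: P0:NH3 P1:NH3 P2:NH2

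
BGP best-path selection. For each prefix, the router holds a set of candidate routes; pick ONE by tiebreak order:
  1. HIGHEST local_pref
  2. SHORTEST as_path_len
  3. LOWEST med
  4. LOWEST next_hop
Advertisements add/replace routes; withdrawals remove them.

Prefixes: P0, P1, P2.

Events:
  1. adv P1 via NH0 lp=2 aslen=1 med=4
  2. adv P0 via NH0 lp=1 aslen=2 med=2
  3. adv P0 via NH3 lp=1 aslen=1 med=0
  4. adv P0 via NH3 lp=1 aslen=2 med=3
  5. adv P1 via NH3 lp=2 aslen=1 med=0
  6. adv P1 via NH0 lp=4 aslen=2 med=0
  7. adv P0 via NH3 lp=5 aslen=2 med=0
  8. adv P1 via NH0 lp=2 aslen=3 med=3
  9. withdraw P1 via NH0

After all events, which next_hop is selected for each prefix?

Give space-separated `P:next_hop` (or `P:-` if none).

Answer: P0:NH3 P1:NH3 P2:-

Derivation:
Op 1: best P0=- P1=NH0 P2=-
Op 2: best P0=NH0 P1=NH0 P2=-
Op 3: best P0=NH3 P1=NH0 P2=-
Op 4: best P0=NH0 P1=NH0 P2=-
Op 5: best P0=NH0 P1=NH3 P2=-
Op 6: best P0=NH0 P1=NH0 P2=-
Op 7: best P0=NH3 P1=NH0 P2=-
Op 8: best P0=NH3 P1=NH3 P2=-
Op 9: best P0=NH3 P1=NH3 P2=-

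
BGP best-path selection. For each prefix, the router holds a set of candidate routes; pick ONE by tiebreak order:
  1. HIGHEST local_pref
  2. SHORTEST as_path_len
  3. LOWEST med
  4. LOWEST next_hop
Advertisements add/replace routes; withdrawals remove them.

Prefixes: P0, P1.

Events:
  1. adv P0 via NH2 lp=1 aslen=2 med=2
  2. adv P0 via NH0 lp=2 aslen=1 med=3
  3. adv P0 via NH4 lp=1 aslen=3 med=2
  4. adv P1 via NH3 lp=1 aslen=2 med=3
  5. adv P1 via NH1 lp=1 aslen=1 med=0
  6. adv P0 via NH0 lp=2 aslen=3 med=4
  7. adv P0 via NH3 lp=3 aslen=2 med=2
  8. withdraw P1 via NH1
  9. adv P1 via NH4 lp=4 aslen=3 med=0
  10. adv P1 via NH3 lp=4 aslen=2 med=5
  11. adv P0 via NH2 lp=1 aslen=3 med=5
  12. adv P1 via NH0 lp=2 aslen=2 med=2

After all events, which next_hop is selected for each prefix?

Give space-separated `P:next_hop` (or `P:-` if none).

Answer: P0:NH3 P1:NH3

Derivation:
Op 1: best P0=NH2 P1=-
Op 2: best P0=NH0 P1=-
Op 3: best P0=NH0 P1=-
Op 4: best P0=NH0 P1=NH3
Op 5: best P0=NH0 P1=NH1
Op 6: best P0=NH0 P1=NH1
Op 7: best P0=NH3 P1=NH1
Op 8: best P0=NH3 P1=NH3
Op 9: best P0=NH3 P1=NH4
Op 10: best P0=NH3 P1=NH3
Op 11: best P0=NH3 P1=NH3
Op 12: best P0=NH3 P1=NH3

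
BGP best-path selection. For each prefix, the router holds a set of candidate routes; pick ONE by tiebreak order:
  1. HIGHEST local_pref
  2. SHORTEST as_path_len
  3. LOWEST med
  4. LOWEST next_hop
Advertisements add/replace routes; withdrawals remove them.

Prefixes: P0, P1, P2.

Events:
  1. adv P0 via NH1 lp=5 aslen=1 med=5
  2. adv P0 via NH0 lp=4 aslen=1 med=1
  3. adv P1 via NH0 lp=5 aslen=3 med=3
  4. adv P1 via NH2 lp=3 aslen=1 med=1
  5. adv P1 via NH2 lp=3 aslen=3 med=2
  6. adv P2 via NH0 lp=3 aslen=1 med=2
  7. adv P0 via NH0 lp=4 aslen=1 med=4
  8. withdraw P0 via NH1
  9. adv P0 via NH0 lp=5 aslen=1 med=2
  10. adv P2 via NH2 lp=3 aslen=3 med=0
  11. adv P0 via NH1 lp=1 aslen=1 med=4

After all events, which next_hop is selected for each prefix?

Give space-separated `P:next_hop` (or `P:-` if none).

Answer: P0:NH0 P1:NH0 P2:NH0

Derivation:
Op 1: best P0=NH1 P1=- P2=-
Op 2: best P0=NH1 P1=- P2=-
Op 3: best P0=NH1 P1=NH0 P2=-
Op 4: best P0=NH1 P1=NH0 P2=-
Op 5: best P0=NH1 P1=NH0 P2=-
Op 6: best P0=NH1 P1=NH0 P2=NH0
Op 7: best P0=NH1 P1=NH0 P2=NH0
Op 8: best P0=NH0 P1=NH0 P2=NH0
Op 9: best P0=NH0 P1=NH0 P2=NH0
Op 10: best P0=NH0 P1=NH0 P2=NH0
Op 11: best P0=NH0 P1=NH0 P2=NH0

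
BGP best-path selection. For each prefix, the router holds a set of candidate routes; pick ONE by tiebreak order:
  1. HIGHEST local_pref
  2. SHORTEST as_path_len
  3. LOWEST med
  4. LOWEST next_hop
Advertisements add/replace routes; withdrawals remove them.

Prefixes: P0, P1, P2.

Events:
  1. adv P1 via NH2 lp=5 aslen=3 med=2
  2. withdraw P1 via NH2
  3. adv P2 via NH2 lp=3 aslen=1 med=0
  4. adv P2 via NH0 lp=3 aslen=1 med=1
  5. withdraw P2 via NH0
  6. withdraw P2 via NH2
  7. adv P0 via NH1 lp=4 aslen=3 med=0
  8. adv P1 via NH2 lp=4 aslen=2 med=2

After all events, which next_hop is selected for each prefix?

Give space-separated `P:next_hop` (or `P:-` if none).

Answer: P0:NH1 P1:NH2 P2:-

Derivation:
Op 1: best P0=- P1=NH2 P2=-
Op 2: best P0=- P1=- P2=-
Op 3: best P0=- P1=- P2=NH2
Op 4: best P0=- P1=- P2=NH2
Op 5: best P0=- P1=- P2=NH2
Op 6: best P0=- P1=- P2=-
Op 7: best P0=NH1 P1=- P2=-
Op 8: best P0=NH1 P1=NH2 P2=-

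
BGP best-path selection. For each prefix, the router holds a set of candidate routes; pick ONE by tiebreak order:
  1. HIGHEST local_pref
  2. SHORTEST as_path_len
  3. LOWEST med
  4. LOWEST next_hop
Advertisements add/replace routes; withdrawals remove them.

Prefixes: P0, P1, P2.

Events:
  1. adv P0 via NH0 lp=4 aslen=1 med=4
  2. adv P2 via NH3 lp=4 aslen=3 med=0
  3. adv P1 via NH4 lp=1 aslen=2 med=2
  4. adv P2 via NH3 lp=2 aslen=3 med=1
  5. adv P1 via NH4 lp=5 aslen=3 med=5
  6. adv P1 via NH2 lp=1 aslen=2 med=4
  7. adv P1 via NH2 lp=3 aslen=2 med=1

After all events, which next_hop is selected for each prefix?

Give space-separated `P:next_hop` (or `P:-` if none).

Answer: P0:NH0 P1:NH4 P2:NH3

Derivation:
Op 1: best P0=NH0 P1=- P2=-
Op 2: best P0=NH0 P1=- P2=NH3
Op 3: best P0=NH0 P1=NH4 P2=NH3
Op 4: best P0=NH0 P1=NH4 P2=NH3
Op 5: best P0=NH0 P1=NH4 P2=NH3
Op 6: best P0=NH0 P1=NH4 P2=NH3
Op 7: best P0=NH0 P1=NH4 P2=NH3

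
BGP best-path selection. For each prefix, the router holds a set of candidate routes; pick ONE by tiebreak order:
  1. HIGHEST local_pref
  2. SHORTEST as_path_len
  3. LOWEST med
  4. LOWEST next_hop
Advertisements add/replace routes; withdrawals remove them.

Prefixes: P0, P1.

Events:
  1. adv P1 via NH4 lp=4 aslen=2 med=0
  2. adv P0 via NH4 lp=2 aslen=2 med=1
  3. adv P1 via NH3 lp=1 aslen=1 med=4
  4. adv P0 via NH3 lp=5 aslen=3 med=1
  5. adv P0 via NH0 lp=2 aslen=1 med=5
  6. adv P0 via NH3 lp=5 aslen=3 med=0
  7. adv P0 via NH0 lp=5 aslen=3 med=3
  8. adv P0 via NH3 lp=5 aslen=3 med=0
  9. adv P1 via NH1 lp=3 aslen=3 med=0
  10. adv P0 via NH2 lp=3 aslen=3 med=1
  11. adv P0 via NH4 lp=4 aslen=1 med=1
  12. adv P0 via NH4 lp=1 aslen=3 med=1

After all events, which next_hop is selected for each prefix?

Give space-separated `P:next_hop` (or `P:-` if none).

Answer: P0:NH3 P1:NH4

Derivation:
Op 1: best P0=- P1=NH4
Op 2: best P0=NH4 P1=NH4
Op 3: best P0=NH4 P1=NH4
Op 4: best P0=NH3 P1=NH4
Op 5: best P0=NH3 P1=NH4
Op 6: best P0=NH3 P1=NH4
Op 7: best P0=NH3 P1=NH4
Op 8: best P0=NH3 P1=NH4
Op 9: best P0=NH3 P1=NH4
Op 10: best P0=NH3 P1=NH4
Op 11: best P0=NH3 P1=NH4
Op 12: best P0=NH3 P1=NH4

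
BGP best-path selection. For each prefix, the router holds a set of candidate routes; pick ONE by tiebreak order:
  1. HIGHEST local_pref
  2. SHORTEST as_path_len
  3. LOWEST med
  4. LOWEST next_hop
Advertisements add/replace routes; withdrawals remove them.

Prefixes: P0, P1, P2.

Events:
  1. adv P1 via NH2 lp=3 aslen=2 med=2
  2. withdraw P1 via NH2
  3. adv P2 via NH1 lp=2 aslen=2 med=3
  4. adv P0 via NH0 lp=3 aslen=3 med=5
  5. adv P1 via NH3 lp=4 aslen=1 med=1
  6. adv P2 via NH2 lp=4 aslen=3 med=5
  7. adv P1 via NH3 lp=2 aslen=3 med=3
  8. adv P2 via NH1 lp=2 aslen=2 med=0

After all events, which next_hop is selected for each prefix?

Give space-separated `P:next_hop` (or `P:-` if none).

Op 1: best P0=- P1=NH2 P2=-
Op 2: best P0=- P1=- P2=-
Op 3: best P0=- P1=- P2=NH1
Op 4: best P0=NH0 P1=- P2=NH1
Op 5: best P0=NH0 P1=NH3 P2=NH1
Op 6: best P0=NH0 P1=NH3 P2=NH2
Op 7: best P0=NH0 P1=NH3 P2=NH2
Op 8: best P0=NH0 P1=NH3 P2=NH2

Answer: P0:NH0 P1:NH3 P2:NH2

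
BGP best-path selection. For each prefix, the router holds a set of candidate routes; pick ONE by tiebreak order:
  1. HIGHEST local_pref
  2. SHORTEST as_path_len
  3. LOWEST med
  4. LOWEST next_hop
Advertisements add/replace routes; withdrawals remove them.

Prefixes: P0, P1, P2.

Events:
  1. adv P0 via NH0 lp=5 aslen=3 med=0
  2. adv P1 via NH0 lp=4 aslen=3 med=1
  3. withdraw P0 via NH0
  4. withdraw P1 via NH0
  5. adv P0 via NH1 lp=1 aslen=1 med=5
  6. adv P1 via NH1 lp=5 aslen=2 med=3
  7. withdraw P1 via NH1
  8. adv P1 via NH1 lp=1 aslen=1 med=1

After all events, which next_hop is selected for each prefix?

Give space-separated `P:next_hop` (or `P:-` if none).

Op 1: best P0=NH0 P1=- P2=-
Op 2: best P0=NH0 P1=NH0 P2=-
Op 3: best P0=- P1=NH0 P2=-
Op 4: best P0=- P1=- P2=-
Op 5: best P0=NH1 P1=- P2=-
Op 6: best P0=NH1 P1=NH1 P2=-
Op 7: best P0=NH1 P1=- P2=-
Op 8: best P0=NH1 P1=NH1 P2=-

Answer: P0:NH1 P1:NH1 P2:-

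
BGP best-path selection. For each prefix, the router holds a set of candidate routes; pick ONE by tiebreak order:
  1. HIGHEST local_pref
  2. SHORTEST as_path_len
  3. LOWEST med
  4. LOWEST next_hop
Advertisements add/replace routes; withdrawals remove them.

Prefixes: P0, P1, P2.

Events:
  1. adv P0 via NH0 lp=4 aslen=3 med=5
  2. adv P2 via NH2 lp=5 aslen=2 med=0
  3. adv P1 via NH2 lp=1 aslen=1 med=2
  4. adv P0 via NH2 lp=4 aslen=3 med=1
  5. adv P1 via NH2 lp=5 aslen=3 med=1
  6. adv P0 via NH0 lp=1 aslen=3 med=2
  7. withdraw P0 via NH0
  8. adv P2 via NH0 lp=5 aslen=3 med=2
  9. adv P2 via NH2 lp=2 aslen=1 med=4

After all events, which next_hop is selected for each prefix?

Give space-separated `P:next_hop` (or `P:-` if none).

Answer: P0:NH2 P1:NH2 P2:NH0

Derivation:
Op 1: best P0=NH0 P1=- P2=-
Op 2: best P0=NH0 P1=- P2=NH2
Op 3: best P0=NH0 P1=NH2 P2=NH2
Op 4: best P0=NH2 P1=NH2 P2=NH2
Op 5: best P0=NH2 P1=NH2 P2=NH2
Op 6: best P0=NH2 P1=NH2 P2=NH2
Op 7: best P0=NH2 P1=NH2 P2=NH2
Op 8: best P0=NH2 P1=NH2 P2=NH2
Op 9: best P0=NH2 P1=NH2 P2=NH0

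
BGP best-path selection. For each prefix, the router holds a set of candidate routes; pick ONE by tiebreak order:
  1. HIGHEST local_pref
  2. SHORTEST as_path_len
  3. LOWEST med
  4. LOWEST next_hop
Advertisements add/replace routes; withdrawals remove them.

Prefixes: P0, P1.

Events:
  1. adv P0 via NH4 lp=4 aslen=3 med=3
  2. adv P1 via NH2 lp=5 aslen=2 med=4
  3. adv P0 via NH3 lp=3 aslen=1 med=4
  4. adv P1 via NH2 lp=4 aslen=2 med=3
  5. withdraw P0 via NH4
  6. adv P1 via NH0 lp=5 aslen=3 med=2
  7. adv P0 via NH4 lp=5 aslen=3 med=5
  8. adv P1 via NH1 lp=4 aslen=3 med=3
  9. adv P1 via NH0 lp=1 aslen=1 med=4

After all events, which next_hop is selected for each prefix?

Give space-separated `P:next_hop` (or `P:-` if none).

Op 1: best P0=NH4 P1=-
Op 2: best P0=NH4 P1=NH2
Op 3: best P0=NH4 P1=NH2
Op 4: best P0=NH4 P1=NH2
Op 5: best P0=NH3 P1=NH2
Op 6: best P0=NH3 P1=NH0
Op 7: best P0=NH4 P1=NH0
Op 8: best P0=NH4 P1=NH0
Op 9: best P0=NH4 P1=NH2

Answer: P0:NH4 P1:NH2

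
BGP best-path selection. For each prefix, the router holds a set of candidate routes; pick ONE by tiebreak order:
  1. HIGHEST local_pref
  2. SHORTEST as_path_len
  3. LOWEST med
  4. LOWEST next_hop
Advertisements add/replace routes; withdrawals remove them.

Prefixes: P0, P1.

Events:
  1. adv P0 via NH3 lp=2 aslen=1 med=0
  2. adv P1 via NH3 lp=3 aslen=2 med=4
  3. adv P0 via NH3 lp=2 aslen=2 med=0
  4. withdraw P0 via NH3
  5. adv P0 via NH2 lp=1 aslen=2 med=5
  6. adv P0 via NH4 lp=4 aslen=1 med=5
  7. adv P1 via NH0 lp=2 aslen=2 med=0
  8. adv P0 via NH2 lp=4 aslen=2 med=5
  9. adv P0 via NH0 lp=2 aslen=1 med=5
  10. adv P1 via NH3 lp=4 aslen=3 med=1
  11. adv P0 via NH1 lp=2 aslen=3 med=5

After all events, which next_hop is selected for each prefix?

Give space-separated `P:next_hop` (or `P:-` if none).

Op 1: best P0=NH3 P1=-
Op 2: best P0=NH3 P1=NH3
Op 3: best P0=NH3 P1=NH3
Op 4: best P0=- P1=NH3
Op 5: best P0=NH2 P1=NH3
Op 6: best P0=NH4 P1=NH3
Op 7: best P0=NH4 P1=NH3
Op 8: best P0=NH4 P1=NH3
Op 9: best P0=NH4 P1=NH3
Op 10: best P0=NH4 P1=NH3
Op 11: best P0=NH4 P1=NH3

Answer: P0:NH4 P1:NH3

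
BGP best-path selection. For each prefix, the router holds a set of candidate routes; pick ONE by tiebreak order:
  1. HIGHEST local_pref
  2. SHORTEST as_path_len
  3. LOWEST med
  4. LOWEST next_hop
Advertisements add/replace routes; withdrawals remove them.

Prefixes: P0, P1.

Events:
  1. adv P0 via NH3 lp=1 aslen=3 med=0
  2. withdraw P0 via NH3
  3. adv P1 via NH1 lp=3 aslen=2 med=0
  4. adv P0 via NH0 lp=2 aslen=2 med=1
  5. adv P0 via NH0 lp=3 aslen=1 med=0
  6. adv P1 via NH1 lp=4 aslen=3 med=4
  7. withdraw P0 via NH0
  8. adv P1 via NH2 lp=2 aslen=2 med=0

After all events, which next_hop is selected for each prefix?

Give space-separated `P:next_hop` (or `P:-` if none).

Op 1: best P0=NH3 P1=-
Op 2: best P0=- P1=-
Op 3: best P0=- P1=NH1
Op 4: best P0=NH0 P1=NH1
Op 5: best P0=NH0 P1=NH1
Op 6: best P0=NH0 P1=NH1
Op 7: best P0=- P1=NH1
Op 8: best P0=- P1=NH1

Answer: P0:- P1:NH1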